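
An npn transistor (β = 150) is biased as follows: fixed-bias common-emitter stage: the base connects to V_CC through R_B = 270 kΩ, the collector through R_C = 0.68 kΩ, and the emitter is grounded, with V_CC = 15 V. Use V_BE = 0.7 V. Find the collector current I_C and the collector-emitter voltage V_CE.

Base loop: V_CC = I_B·R_B + V_BE, so I_B = (15 − 0.7)/270 kΩ = 0.053 mA.
In the active region I_C = β·I_B = 150 × 0.053 = 7.94 mA.
Collector loop: V_CE = V_CC − I_C·R_C = 15 − 7.94×0.68 = 9.6 V.
Since V_CE = 9.6 V > V_CE(sat) ≈ 0.2 V, the transistor is in the active region as assumed.

I_C ≈ 7.9 mA, V_CE ≈ 9.6 V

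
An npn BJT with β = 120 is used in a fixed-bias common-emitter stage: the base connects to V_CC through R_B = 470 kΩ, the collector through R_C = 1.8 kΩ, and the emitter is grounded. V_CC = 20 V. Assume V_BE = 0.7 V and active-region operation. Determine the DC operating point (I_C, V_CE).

I_C ≈ 4.9 mA, V_CE ≈ 11 V

Base loop: V_CC = I_B·R_B + V_BE, so I_B = (20 − 0.7)/470 kΩ = 0.0411 mA.
In the active region I_C = β·I_B = 120 × 0.0411 = 4.93 mA.
Collector loop: V_CE = V_CC − I_C·R_C = 20 − 4.93×1.8 = 11.1 V.
Since V_CE = 11.1 V > V_CE(sat) ≈ 0.2 V, the transistor is in the active region as assumed.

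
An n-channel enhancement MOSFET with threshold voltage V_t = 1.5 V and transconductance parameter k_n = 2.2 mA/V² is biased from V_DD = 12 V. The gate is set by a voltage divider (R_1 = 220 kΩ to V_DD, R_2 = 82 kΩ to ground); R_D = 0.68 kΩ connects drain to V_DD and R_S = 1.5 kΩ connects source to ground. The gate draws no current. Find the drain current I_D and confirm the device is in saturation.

V_G = V_DD·R_2/(R_1+R_2) = 12×82/302 = 3.26 V.
Assume saturation: I_D = (k_n/2)(V_GS − V_t)² with V_GS = V_G − I_D·R_S = 3.26 − 1.5·I_D.
Substituting gives 2.48·I_D² − 6.8·I_D + 3.4 = 0, with roots I_D = 0.657 or 2.09 mA.
The root I_D = 2.09 mA gives V_GS = 0.121 V ≤ V_t, so take I_D = 0.657 mA.
Then V_GS = 2.27 V and V_DS = V_DD − I_D(R_D+R_S) = 12 − 0.657×2.18 = 10.6 V.
Saturation requires V_DS ≥ V_GS − V_t = 0.773 V; 10.6 ≥ 0.773 ✓.

I_D ≈ 0.66 mA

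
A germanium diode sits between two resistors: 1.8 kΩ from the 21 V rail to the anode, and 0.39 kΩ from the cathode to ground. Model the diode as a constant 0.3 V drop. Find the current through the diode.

I ≈ 9.5 mA

The two resistors are in series with the diode, so KVL gives 21 = I·1.8 + 0.3 + I·0.39.
I = (21 − 0.3) / (1.8 + 0.39) kΩ = 20.7 / 2.19 = 9.45 mA.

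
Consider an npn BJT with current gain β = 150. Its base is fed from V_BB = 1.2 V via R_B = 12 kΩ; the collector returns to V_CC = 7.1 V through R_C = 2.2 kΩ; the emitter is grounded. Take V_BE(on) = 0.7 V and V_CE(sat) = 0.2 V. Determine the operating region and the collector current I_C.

Assume active: I_B = (1.2 − 0.7)/12 = 0.0417 mA, giving I_C = β·I_B = 6.25 mA.
But then V_CE = 7.1 − 6.25×2.2 = -6.65 V < V_CE(sat) = 0.2 V — impossible in the active region.
So the transistor is saturated. With V_CE = 0.2 V, I_C = (V_CC − 0.2)/R_C = 6.9/2.2 = 3.14 mA.
Check: β·I_B = 6.25 mA > I_C = 3.14 mA, confirming saturation.

saturation; I_C ≈ 3.1 mA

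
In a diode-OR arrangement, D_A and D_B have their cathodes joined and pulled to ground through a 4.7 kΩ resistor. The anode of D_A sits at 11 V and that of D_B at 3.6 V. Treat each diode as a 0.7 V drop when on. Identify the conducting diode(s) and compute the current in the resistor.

Only D_A conducts; I_R ≈ 2.2 mA

Assume both conduct. Then node N would need to be at both 11−0.7 = 10.3 V and 3.6−0.7 = 2.9 V, which is impossible.
Assume only D_A conducts: V_N = 11 − 0.7 = 10.3 V, so I_R = 10.3/4.7 = 2.19 mA.
Check D_B: its anode-to-cathode voltage is 3.6 − 10.3 = -6.7 V < 0.7 V, so it is off. The assumption is consistent.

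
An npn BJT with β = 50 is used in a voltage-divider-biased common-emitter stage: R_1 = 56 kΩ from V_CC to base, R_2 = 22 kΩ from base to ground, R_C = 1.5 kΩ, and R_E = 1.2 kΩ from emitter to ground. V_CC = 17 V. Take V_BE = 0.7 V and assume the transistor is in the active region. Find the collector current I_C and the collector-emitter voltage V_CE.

I_C ≈ 2.7 mA, V_CE ≈ 9.8 V

Thevenize the base divider: V_Th = V_CC·R_2/(R_1+R_2) = 17×22/78 = 4.79 V, R_Th = R_1‖R_2 = 15.8 kΩ.
Base-emitter loop: V_Th = I_B·R_Th + V_BE + (β+1)I_B·R_E, so I_B = (4.79 − 0.7) / (15.8 + 51×1.2) = 0.0532 mA.
I_C = β·I_B = 50×0.0532 = 2.66 mA, and I_E = (β+1)I_B = 2.71 mA.
V_CE = V_CC − I_C·R_C − I_E·R_E = 17 − 2.66×1.5 − 2.71×1.2 = 9.76 V.
V_CE = 9.76 V > 0.2 V confirms active-region operation.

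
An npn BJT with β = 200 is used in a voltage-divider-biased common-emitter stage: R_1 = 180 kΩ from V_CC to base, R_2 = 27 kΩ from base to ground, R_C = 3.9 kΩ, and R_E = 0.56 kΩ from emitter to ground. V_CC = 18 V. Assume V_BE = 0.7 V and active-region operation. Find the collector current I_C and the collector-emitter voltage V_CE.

I_C ≈ 2.4 mA, V_CE ≈ 7.2 V

Thevenize the base divider: V_Th = V_CC·R_2/(R_1+R_2) = 18×27/207 = 2.35 V, R_Th = R_1‖R_2 = 23.5 kΩ.
Base-emitter loop: V_Th = I_B·R_Th + V_BE + (β+1)I_B·R_E, so I_B = (2.35 − 0.7) / (23.5 + 201×0.56) = 0.0121 mA.
I_C = β·I_B = 200×0.0121 = 2.42 mA, and I_E = (β+1)I_B = 2.43 mA.
V_CE = V_CC − I_C·R_C − I_E·R_E = 18 − 2.42×3.9 − 2.43×0.56 = 7.19 V.
V_CE = 7.19 V > 0.2 V confirms active-region operation.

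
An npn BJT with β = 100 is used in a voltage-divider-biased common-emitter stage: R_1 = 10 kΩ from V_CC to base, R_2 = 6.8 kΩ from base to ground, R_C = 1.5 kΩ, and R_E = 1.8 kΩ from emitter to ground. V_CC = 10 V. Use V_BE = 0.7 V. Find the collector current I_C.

I_C ≈ 1.8 mA

Thevenize the base divider: V_Th = V_CC·R_2/(R_1+R_2) = 10×6.8/16.8 = 4.05 V, R_Th = R_1‖R_2 = 4.05 kΩ.
Base-emitter loop: V_Th = I_B·R_Th + V_BE + (β+1)I_B·R_E, so I_B = (4.05 − 0.7) / (4.05 + 101×1.8) = 0.018 mA.
I_C = β·I_B = 100×0.018 = 1.8 mA, and I_E = (β+1)I_B = 1.82 mA.
V_CE = V_CC − I_C·R_C − I_E·R_E = 10 − 1.8×1.5 − 1.82×1.8 = 4.02 V.
V_CE = 4.02 V > 0.2 V confirms active-region operation.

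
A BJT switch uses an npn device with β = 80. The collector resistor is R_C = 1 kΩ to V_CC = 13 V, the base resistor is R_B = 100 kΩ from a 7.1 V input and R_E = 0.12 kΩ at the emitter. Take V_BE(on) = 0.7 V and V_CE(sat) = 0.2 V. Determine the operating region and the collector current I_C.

Assume active. Base-emitter loop: I_B = (V_BB − V_BE)/(R_B + (β+1)R_E) = (7.1 − 0.7)/(100 + 81×0.12) = 0.0583 mA.
I_C = β·I_B = 80×0.0583 = 4.67 mA.
V_CE = V_CC − I_C·R_C − I_E·R_E = 13 − 4.67×1 − 4.72×0.12 = 7.77 V > V_CE(sat), so the active-region assumption holds.

active; I_C ≈ 4.7 mA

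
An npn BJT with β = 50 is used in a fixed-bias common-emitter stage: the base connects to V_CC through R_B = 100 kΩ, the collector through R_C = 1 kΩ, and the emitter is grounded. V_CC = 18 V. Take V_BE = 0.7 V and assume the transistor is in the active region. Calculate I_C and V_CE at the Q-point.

Base loop: V_CC = I_B·R_B + V_BE, so I_B = (18 − 0.7)/100 kΩ = 0.173 mA.
In the active region I_C = β·I_B = 50 × 0.173 = 8.65 mA.
Collector loop: V_CE = V_CC − I_C·R_C = 18 − 8.65×1 = 9.35 V.
Since V_CE = 9.35 V > V_CE(sat) ≈ 0.2 V, the transistor is in the active region as assumed.

I_C ≈ 8.7 mA, V_CE ≈ 9.3 V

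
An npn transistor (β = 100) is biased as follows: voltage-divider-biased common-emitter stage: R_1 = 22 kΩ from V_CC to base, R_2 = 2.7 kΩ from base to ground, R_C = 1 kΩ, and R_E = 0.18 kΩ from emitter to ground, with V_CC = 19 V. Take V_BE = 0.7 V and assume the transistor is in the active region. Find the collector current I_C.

Thevenize the base divider: V_Th = V_CC·R_2/(R_1+R_2) = 19×2.7/24.7 = 2.08 V, R_Th = R_1‖R_2 = 2.4 kΩ.
Base-emitter loop: V_Th = I_B·R_Th + V_BE + (β+1)I_B·R_E, so I_B = (2.08 − 0.7) / (2.4 + 101×0.18) = 0.0669 mA.
I_C = β·I_B = 100×0.0669 = 6.69 mA, and I_E = (β+1)I_B = 6.76 mA.
V_CE = V_CC − I_C·R_C − I_E·R_E = 19 − 6.69×1 − 6.76×0.18 = 11.1 V.
V_CE = 11.1 V > 0.2 V confirms active-region operation.

I_C ≈ 6.7 mA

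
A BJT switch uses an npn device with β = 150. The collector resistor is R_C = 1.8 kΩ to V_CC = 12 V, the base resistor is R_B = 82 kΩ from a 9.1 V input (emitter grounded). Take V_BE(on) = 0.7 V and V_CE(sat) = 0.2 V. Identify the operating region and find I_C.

Assume active: I_B = (9.1 − 0.7)/82 = 0.102 mA, giving I_C = β·I_B = 15.4 mA.
But then V_CE = 12 − 15.4×1.8 = -15.7 V < V_CE(sat) = 0.2 V — impossible in the active region.
So the transistor is saturated. With V_CE = 0.2 V, I_C = (V_CC − 0.2)/R_C = 11.8/1.8 = 6.56 mA.
Check: β·I_B = 15.4 mA > I_C = 6.56 mA, confirming saturation.

saturation; I_C ≈ 6.6 mA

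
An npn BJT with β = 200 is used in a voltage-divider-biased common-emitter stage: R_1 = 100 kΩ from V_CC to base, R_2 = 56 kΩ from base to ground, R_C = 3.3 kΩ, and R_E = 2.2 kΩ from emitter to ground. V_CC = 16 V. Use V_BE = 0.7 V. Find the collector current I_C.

I_C ≈ 2.1 mA

Thevenize the base divider: V_Th = V_CC·R_2/(R_1+R_2) = 16×56/156 = 5.74 V, R_Th = R_1‖R_2 = 35.9 kΩ.
Base-emitter loop: V_Th = I_B·R_Th + V_BE + (β+1)I_B·R_E, so I_B = (5.74 − 0.7) / (35.9 + 201×2.2) = 0.0105 mA.
I_C = β·I_B = 200×0.0105 = 2.11 mA, and I_E = (β+1)I_B = 2.12 mA.
V_CE = V_CC − I_C·R_C − I_E·R_E = 16 − 2.11×3.3 − 2.12×2.2 = 4.37 V.
V_CE = 4.37 V > 0.2 V confirms active-region operation.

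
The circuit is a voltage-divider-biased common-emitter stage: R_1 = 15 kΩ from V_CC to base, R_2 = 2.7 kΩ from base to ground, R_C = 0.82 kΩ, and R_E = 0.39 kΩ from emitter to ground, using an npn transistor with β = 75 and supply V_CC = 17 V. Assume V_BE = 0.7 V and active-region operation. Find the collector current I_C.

Thevenize the base divider: V_Th = V_CC·R_2/(R_1+R_2) = 17×2.7/17.7 = 2.59 V, R_Th = R_1‖R_2 = 2.29 kΩ.
Base-emitter loop: V_Th = I_B·R_Th + V_BE + (β+1)I_B·R_E, so I_B = (2.59 − 0.7) / (2.29 + 76×0.39) = 0.0593 mA.
I_C = β·I_B = 75×0.0593 = 4.45 mA, and I_E = (β+1)I_B = 4.51 mA.
V_CE = V_CC − I_C·R_C − I_E·R_E = 17 − 4.45×0.82 − 4.51×0.39 = 11.6 V.
V_CE = 11.6 V > 0.2 V confirms active-region operation.

I_C ≈ 4.4 mA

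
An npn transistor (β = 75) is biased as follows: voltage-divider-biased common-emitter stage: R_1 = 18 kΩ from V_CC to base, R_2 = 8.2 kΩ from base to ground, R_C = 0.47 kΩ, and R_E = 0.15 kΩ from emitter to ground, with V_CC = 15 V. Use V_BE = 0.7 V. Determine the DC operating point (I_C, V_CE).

I_C ≈ 18 mA, V_CE ≈ 4.1 V

Thevenize the base divider: V_Th = V_CC·R_2/(R_1+R_2) = 15×8.2/26.2 = 4.69 V, R_Th = R_1‖R_2 = 5.63 kΩ.
Base-emitter loop: V_Th = I_B·R_Th + V_BE + (β+1)I_B·R_E, so I_B = (4.69 − 0.7) / (5.63 + 76×0.15) = 0.235 mA.
I_C = β·I_B = 75×0.235 = 17.6 mA, and I_E = (β+1)I_B = 17.8 mA.
V_CE = V_CC − I_C·R_C − I_E·R_E = 15 − 17.6×0.47 − 17.8×0.15 = 4.06 V.
V_CE = 4.06 V > 0.2 V confirms active-region operation.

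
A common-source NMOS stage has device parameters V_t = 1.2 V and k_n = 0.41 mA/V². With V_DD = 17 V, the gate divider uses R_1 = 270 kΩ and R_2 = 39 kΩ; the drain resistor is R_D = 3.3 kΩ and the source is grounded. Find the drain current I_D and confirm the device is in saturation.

V_G = V_DD·R_2/(R_1+R_2) = 17×39/309 = 2.15 V. With the source grounded, V_GS = V_G = 2.15 V.
Assume saturation: I_D = (k_n/2)(V_GS − V_t)² = (0.41/2)×(2.15 − 1.2)² = 0.205×0.946² = 0.183 mA.
V_DS = V_DD − I_D·R_D = 17 − 0.183×3.3 = 16.4 V.
Saturation requires V_DS ≥ V_GS − V_t = 0.946 V; 16.4 ≥ 0.946 ✓.

I_D ≈ 0.18 mA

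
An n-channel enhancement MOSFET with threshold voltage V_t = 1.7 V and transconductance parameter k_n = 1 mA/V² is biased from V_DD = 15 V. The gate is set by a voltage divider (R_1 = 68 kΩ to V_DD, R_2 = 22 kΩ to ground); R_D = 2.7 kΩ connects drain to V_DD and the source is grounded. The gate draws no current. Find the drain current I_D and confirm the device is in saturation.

V_G = V_DD·R_2/(R_1+R_2) = 15×22/90 = 3.67 V. With the source grounded, V_GS = V_G = 3.67 V.
Assume saturation: I_D = (k_n/2)(V_GS − V_t)² = (1/2)×(3.67 − 1.7)² = 0.5×1.97² = 1.93 mA.
V_DS = V_DD − I_D·R_D = 15 − 1.93×2.7 = 9.78 V.
Saturation requires V_DS ≥ V_GS − V_t = 1.97 V; 9.78 ≥ 1.97 ✓.

I_D ≈ 1.9 mA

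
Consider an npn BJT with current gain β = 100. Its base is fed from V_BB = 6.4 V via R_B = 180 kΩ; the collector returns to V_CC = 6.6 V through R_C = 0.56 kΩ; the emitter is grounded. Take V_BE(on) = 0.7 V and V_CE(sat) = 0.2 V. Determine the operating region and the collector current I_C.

active; I_C ≈ 3.2 mA

Assume active. Base-emitter loop: I_B = (V_BB − V_BE)/R_B = (6.4 − 0.7)/180 = 0.0317 mA.
I_C = β·I_B = 100×0.0317 = 3.17 mA.
V_CE = V_CC − I_C·R_C = 6.6 − 3.17×0.56 = 4.83 V > V_CE(sat), so the active-region assumption holds.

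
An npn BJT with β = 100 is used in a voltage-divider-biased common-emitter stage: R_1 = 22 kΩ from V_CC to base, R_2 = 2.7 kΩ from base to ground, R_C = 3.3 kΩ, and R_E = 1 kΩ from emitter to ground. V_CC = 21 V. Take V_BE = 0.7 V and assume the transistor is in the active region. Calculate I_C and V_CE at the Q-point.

Thevenize the base divider: V_Th = V_CC·R_2/(R_1+R_2) = 21×2.7/24.7 = 2.3 V, R_Th = R_1‖R_2 = 2.4 kΩ.
Base-emitter loop: V_Th = I_B·R_Th + V_BE + (β+1)I_B·R_E, so I_B = (2.3 − 0.7) / (2.4 + 101×1) = 0.0154 mA.
I_C = β·I_B = 100×0.0154 = 1.54 mA, and I_E = (β+1)I_B = 1.56 mA.
V_CE = V_CC − I_C·R_C − I_E·R_E = 21 − 1.54×3.3 − 1.56×1 = 14.3 V.
V_CE = 14.3 V > 0.2 V confirms active-region operation.

I_C ≈ 1.5 mA, V_CE ≈ 14 V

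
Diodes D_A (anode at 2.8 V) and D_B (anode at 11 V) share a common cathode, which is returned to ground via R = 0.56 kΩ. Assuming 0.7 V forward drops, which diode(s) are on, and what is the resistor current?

Only D_B conducts; I_R ≈ 18 mA

Assume both conduct. Then node N would need to be at both 2.8−0.7 = 2.1 V and 11−0.7 = 10.3 V, which is impossible.
Assume only D_B conducts: V_N = 11 − 0.7 = 10.3 V, so I_R = 10.3/0.56 = 18.4 mA.
Check D_A: its anode-to-cathode voltage is 2.8 − 10.3 = -7.5 V < 0.7 V, so it is off. The assumption is consistent.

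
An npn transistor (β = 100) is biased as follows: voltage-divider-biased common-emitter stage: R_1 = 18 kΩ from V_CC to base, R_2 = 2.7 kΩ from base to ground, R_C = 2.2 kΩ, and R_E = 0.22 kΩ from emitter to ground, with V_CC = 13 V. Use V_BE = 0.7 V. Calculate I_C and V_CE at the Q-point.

Thevenize the base divider: V_Th = V_CC·R_2/(R_1+R_2) = 13×2.7/20.7 = 1.7 V, R_Th = R_1‖R_2 = 2.35 kΩ.
Base-emitter loop: V_Th = I_B·R_Th + V_BE + (β+1)I_B·R_E, so I_B = (1.7 − 0.7) / (2.35 + 101×0.22) = 0.0405 mA.
I_C = β·I_B = 100×0.0405 = 4.05 mA, and I_E = (β+1)I_B = 4.09 mA.
V_CE = V_CC − I_C·R_C − I_E·R_E = 13 − 4.05×2.2 − 4.09×0.22 = 3.18 V.
V_CE = 3.18 V > 0.2 V confirms active-region operation.

I_C ≈ 4.1 mA, V_CE ≈ 3.2 V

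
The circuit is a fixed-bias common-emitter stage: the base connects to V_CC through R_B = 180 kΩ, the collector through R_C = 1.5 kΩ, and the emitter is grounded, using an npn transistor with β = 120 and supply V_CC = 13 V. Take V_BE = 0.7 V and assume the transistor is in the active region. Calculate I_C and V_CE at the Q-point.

Base loop: V_CC = I_B·R_B + V_BE, so I_B = (13 − 0.7)/180 kΩ = 0.0683 mA.
In the active region I_C = β·I_B = 120 × 0.0683 = 8.2 mA.
Collector loop: V_CE = V_CC − I_C·R_C = 13 − 8.2×1.5 = 0.7 V.
Since V_CE = 0.7 V > V_CE(sat) ≈ 0.2 V, the transistor is in the active region as assumed.

I_C ≈ 8.2 mA, V_CE ≈ 0.7 V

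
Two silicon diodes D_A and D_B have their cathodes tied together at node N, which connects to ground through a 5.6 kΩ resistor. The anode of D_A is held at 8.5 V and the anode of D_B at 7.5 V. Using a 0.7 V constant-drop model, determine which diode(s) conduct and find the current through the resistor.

Assume both conduct. Then node N would need to be at both 8.5−0.7 = 7.8 V and 7.5−0.7 = 6.8 V, which is impossible.
Assume only D_A conducts: V_N = 8.5 − 0.7 = 7.8 V, so I_R = 7.8/5.6 = 1.39 mA.
Check D_B: its anode-to-cathode voltage is 7.5 − 7.8 = -0.3 V < 0.7 V, so it is off. The assumption is consistent.

Only D_A conducts; I_R ≈ 1.4 mA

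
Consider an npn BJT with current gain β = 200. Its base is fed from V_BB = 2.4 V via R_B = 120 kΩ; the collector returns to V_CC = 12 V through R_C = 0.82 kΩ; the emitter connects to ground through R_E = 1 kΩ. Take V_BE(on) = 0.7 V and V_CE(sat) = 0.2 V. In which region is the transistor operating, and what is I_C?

Assume active. Base-emitter loop: I_B = (V_BB − V_BE)/(R_B + (β+1)R_E) = (2.4 − 0.7)/(120 + 201×1) = 0.0053 mA.
I_C = β·I_B = 200×0.0053 = 1.06 mA.
V_CE = V_CC − I_C·R_C − I_E·R_E = 12 − 1.06×0.82 − 1.06×1 = 10.1 V > V_CE(sat), so the active-region assumption holds.

active; I_C ≈ 1.1 mA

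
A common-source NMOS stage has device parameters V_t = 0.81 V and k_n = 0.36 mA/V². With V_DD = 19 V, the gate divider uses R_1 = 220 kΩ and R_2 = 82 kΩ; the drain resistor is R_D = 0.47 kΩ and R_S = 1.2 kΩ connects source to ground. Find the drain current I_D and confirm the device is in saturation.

I_D ≈ 1.3 mA

V_G = V_DD·R_2/(R_1+R_2) = 19×82/302 = 5.16 V.
Assume saturation: I_D = (k_n/2)(V_GS − V_t)² with V_GS = V_G − I_D·R_S = 5.16 − 1.2·I_D.
Substituting gives 0.259·I_D² − 2.88·I_D + 3.4 = 0, with roots I_D = 1.35 or 9.76 mA.
The root I_D = 9.76 mA gives V_GS = -6.55 V ≤ V_t, so take I_D = 1.35 mA.
Then V_GS = 3.54 V and V_DS = V_DD − I_D(R_D+R_S) = 19 − 1.35×1.67 = 16.8 V.
Saturation requires V_DS ≥ V_GS − V_t = 2.73 V; 16.8 ≥ 2.73 ✓.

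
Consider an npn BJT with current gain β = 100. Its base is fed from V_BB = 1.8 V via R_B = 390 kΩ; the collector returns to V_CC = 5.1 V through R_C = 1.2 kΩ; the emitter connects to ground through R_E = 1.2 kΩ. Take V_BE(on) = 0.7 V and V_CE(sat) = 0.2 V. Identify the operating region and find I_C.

Assume active. Base-emitter loop: I_B = (V_BB − V_BE)/(R_B + (β+1)R_E) = (1.8 − 0.7)/(390 + 101×1.2) = 0.00215 mA.
I_C = β·I_B = 100×0.00215 = 0.215 mA.
V_CE = V_CC − I_C·R_C − I_E·R_E = 5.1 − 0.215×1.2 − 0.217×1.2 = 4.58 V > V_CE(sat), so the active-region assumption holds.

active; I_C ≈ 0.22 mA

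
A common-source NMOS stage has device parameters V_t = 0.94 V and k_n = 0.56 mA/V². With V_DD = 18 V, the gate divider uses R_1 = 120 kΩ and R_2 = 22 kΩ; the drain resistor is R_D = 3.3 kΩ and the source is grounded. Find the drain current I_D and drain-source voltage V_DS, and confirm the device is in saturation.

I_D ≈ 0.96 mA, V_DS ≈ 15 V

V_G = V_DD·R_2/(R_1+R_2) = 18×22/142 = 2.79 V. With the source grounded, V_GS = V_G = 2.79 V.
Assume saturation: I_D = (k_n/2)(V_GS − V_t)² = (0.56/2)×(2.79 − 0.94)² = 0.28×1.85² = 0.957 mA.
V_DS = V_DD − I_D·R_D = 18 − 0.957×3.3 = 14.8 V.
Saturation requires V_DS ≥ V_GS − V_t = 1.85 V; 14.8 ≥ 1.85 ✓.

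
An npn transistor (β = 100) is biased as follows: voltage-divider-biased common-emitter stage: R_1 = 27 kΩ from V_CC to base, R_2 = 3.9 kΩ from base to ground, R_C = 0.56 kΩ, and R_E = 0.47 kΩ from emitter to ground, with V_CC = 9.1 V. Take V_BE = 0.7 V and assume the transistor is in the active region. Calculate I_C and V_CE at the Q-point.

Thevenize the base divider: V_Th = V_CC·R_2/(R_1+R_2) = 9.1×3.9/30.9 = 1.15 V, R_Th = R_1‖R_2 = 3.41 kΩ.
Base-emitter loop: V_Th = I_B·R_Th + V_BE + (β+1)I_B·R_E, so I_B = (1.15 − 0.7) / (3.41 + 101×0.47) = 0.00882 mA.
I_C = β·I_B = 100×0.00882 = 0.882 mA, and I_E = (β+1)I_B = 0.89 mA.
V_CE = V_CC − I_C·R_C − I_E·R_E = 9.1 − 0.882×0.56 − 0.89×0.47 = 8.19 V.
V_CE = 8.19 V > 0.2 V confirms active-region operation.

I_C ≈ 0.88 mA, V_CE ≈ 8.2 V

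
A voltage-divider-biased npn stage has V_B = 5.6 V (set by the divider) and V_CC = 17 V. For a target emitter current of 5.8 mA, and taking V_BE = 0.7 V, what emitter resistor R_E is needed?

V_E = V_B − V_BE = 5.6 − 0.7 = 4.9 V.
R_E = V_E / I_E = 4.9 / 5.8 = 0.845 kΩ.

R_E ≈ 0.84 kΩ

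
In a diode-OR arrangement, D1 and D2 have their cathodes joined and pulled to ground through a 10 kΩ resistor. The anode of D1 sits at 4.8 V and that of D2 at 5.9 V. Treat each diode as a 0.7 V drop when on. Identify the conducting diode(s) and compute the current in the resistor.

Assume both conduct. Then node N would need to be at both 4.8−0.7 = 4.1 V and 5.9−0.7 = 5.2 V, which is impossible.
Assume only D2 conducts: V_N = 5.9 − 0.7 = 5.2 V, so I_R = 5.2/10 = 0.52 mA.
Check D1: its anode-to-cathode voltage is 4.8 − 5.2 = -0.4 V < 0.7 V, so it is off. The assumption is consistent.

Only D2 conducts; I_R ≈ 0.52 mA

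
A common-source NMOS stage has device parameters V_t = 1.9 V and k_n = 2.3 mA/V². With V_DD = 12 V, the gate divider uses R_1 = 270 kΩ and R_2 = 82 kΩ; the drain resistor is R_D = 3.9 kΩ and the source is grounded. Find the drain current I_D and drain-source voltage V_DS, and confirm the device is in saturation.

I_D ≈ 0.92 mA, V_DS ≈ 8.4 V

V_G = V_DD·R_2/(R_1+R_2) = 12×82/352 = 2.8 V. With the source grounded, V_GS = V_G = 2.8 V.
Assume saturation: I_D = (k_n/2)(V_GS − V_t)² = (2.3/2)×(2.8 − 1.9)² = 1.15×0.895² = 0.922 mA.
V_DS = V_DD − I_D·R_D = 12 − 0.922×3.9 = 8.4 V.
Saturation requires V_DS ≥ V_GS − V_t = 0.895 V; 8.4 ≥ 0.895 ✓.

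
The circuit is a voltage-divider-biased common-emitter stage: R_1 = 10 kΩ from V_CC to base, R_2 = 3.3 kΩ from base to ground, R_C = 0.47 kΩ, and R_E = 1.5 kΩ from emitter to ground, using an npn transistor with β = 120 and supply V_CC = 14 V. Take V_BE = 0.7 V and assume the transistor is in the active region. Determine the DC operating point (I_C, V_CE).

Thevenize the base divider: V_Th = V_CC·R_2/(R_1+R_2) = 14×3.3/13.3 = 3.47 V, R_Th = R_1‖R_2 = 2.48 kΩ.
Base-emitter loop: V_Th = I_B·R_Th + V_BE + (β+1)I_B·R_E, so I_B = (3.47 − 0.7) / (2.48 + 121×1.5) = 0.0151 mA.
I_C = β·I_B = 120×0.0151 = 1.81 mA, and I_E = (β+1)I_B = 1.82 mA.
V_CE = V_CC − I_C·R_C − I_E·R_E = 14 − 1.81×0.47 − 1.82×1.5 = 10.4 V.
V_CE = 10.4 V > 0.2 V confirms active-region operation.

I_C ≈ 1.8 mA, V_CE ≈ 10 V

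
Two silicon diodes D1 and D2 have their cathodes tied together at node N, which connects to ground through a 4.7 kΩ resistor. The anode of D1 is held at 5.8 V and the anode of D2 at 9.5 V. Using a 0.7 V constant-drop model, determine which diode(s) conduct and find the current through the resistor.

Assume both conduct. Then node N would need to be at both 5.8−0.7 = 5.1 V and 9.5−0.7 = 8.8 V, which is impossible.
Assume only D2 conducts: V_N = 9.5 − 0.7 = 8.8 V, so I_R = 8.8/4.7 = 1.87 mA.
Check D1: its anode-to-cathode voltage is 5.8 − 8.8 = -3 V < 0.7 V, so it is off. The assumption is consistent.

Only D2 conducts; I_R ≈ 1.9 mA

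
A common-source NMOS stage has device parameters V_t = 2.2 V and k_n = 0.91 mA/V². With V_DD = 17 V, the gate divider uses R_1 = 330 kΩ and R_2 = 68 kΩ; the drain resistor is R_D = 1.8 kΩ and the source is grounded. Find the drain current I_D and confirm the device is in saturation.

V_G = V_DD·R_2/(R_1+R_2) = 17×68/398 = 2.9 V. With the source grounded, V_GS = V_G = 2.9 V.
Assume saturation: I_D = (k_n/2)(V_GS − V_t)² = (0.91/2)×(2.9 − 2.2)² = 0.455×0.705² = 0.226 mA.
V_DS = V_DD − I_D·R_D = 17 − 0.226×1.8 = 16.6 V.
Saturation requires V_DS ≥ V_GS − V_t = 0.705 V; 16.6 ≥ 0.705 ✓.

I_D ≈ 0.23 mA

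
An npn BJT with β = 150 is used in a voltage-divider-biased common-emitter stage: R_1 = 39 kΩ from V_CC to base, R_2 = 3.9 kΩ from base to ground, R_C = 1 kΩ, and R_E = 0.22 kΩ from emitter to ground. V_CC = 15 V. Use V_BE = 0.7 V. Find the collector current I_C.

Thevenize the base divider: V_Th = V_CC·R_2/(R_1+R_2) = 15×3.9/42.9 = 1.36 V, R_Th = R_1‖R_2 = 3.55 kΩ.
Base-emitter loop: V_Th = I_B·R_Th + V_BE + (β+1)I_B·R_E, so I_B = (1.36 − 0.7) / (3.55 + 151×0.22) = 0.0181 mA.
I_C = β·I_B = 150×0.0181 = 2.71 mA, and I_E = (β+1)I_B = 2.73 mA.
V_CE = V_CC − I_C·R_C − I_E·R_E = 15 − 2.71×1 − 2.73×0.22 = 11.7 V.
V_CE = 11.7 V > 0.2 V confirms active-region operation.

I_C ≈ 2.7 mA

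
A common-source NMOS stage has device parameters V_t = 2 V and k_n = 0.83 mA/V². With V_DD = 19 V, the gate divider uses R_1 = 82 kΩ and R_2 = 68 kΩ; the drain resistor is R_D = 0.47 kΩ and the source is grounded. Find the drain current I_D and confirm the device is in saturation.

V_G = V_DD·R_2/(R_1+R_2) = 19×68/150 = 8.61 V. With the source grounded, V_GS = V_G = 8.61 V.
Assume saturation: I_D = (k_n/2)(V_GS − V_t)² = (0.83/2)×(8.61 − 2)² = 0.415×6.61² = 18.2 mA.
V_DS = V_DD − I_D·R_D = 19 − 18.2×0.47 = 10.5 V.
Saturation requires V_DS ≥ V_GS − V_t = 6.61 V; 10.5 ≥ 6.61 ✓.

I_D ≈ 18 mA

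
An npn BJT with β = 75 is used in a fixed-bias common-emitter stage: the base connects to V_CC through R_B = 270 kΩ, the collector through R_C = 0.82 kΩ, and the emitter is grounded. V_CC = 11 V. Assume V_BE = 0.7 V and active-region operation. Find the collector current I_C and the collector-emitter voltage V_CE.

Base loop: V_CC = I_B·R_B + V_BE, so I_B = (11 − 0.7)/270 kΩ = 0.0381 mA.
In the active region I_C = β·I_B = 75 × 0.0381 = 2.86 mA.
Collector loop: V_CE = V_CC − I_C·R_C = 11 − 2.86×0.82 = 8.65 V.
Since V_CE = 8.65 V > V_CE(sat) ≈ 0.2 V, the transistor is in the active region as assumed.

I_C ≈ 2.9 mA, V_CE ≈ 8.7 V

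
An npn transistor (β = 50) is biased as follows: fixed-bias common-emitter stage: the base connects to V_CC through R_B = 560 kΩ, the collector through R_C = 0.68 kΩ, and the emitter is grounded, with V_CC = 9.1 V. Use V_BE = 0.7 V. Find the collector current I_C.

Base loop: V_CC = I_B·R_B + V_BE, so I_B = (9.1 − 0.7)/560 kΩ = 0.015 mA.
In the active region I_C = β·I_B = 50 × 0.015 = 0.75 mA.
Collector loop: V_CE = V_CC − I_C·R_C = 9.1 − 0.75×0.68 = 8.59 V.
Since V_CE = 8.59 V > V_CE(sat) ≈ 0.2 V, the transistor is in the active region as assumed.

I_C ≈ 0.75 mA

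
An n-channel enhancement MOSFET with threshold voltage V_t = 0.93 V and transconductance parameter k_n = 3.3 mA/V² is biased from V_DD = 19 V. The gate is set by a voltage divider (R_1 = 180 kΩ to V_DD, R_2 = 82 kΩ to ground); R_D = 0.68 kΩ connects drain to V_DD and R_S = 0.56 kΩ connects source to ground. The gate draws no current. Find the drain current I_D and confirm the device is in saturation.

V_G = V_DD·R_2/(R_1+R_2) = 19×82/262 = 5.95 V.
Assume saturation: I_D = (k_n/2)(V_GS − V_t)² with V_GS = V_G − I_D·R_S = 5.95 − 0.56·I_D.
Substituting gives 0.517·I_D² − 10.3·I_D + 41.5 = 0, with roots I_D = 5.65 or 14.2 mA.
The root I_D = 14.2 mA gives V_GS = -2 V ≤ V_t, so take I_D = 5.65 mA.
Then V_GS = 2.78 V and V_DS = V_DD − I_D(R_D+R_S) = 19 − 5.65×1.24 = 12 V.
Saturation requires V_DS ≥ V_GS − V_t = 1.85 V; 12 ≥ 1.85 ✓.

I_D ≈ 5.7 mA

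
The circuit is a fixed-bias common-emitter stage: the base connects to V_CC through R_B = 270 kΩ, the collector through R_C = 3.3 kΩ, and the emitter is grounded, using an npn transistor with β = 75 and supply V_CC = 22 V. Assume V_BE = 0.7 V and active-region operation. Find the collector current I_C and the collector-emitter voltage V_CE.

I_C ≈ 5.9 mA, V_CE ≈ 2.5 V

Base loop: V_CC = I_B·R_B + V_BE, so I_B = (22 − 0.7)/270 kΩ = 0.0789 mA.
In the active region I_C = β·I_B = 75 × 0.0789 = 5.92 mA.
Collector loop: V_CE = V_CC − I_C·R_C = 22 − 5.92×3.3 = 2.48 V.
Since V_CE = 2.48 V > V_CE(sat) ≈ 0.2 V, the transistor is in the active region as assumed.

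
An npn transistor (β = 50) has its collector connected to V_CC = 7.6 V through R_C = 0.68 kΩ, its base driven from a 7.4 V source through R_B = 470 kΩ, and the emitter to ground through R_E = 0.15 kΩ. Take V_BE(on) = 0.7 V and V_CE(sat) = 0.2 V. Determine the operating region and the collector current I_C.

active; I_C ≈ 0.7 mA

Assume active. Base-emitter loop: I_B = (V_BB − V_BE)/(R_B + (β+1)R_E) = (7.4 − 0.7)/(470 + 51×0.15) = 0.014 mA.
I_C = β·I_B = 50×0.014 = 0.701 mA.
V_CE = V_CC − I_C·R_C − I_E·R_E = 7.6 − 0.701×0.68 − 0.715×0.15 = 7.02 V > V_CE(sat), so the active-region assumption holds.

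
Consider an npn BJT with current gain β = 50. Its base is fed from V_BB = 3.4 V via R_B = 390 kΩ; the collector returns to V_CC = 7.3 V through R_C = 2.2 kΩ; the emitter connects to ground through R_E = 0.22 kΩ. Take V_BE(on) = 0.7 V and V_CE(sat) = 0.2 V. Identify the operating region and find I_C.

active; I_C ≈ 0.34 mA

Assume active. Base-emitter loop: I_B = (V_BB − V_BE)/(R_B + (β+1)R_E) = (3.4 − 0.7)/(390 + 51×0.22) = 0.00673 mA.
I_C = β·I_B = 50×0.00673 = 0.336 mA.
V_CE = V_CC − I_C·R_C − I_E·R_E = 7.3 − 0.336×2.2 − 0.343×0.22 = 6.48 V > V_CE(sat), so the active-region assumption holds.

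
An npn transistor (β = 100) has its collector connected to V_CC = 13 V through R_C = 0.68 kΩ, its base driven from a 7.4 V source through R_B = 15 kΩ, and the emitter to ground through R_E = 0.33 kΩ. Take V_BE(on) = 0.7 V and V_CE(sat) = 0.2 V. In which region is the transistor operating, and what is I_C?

Assume active: I_B = (7.4 − 0.7)/(15 + 101×0.33) = 0.139 mA, I_C = β·I_B = 13.9 mA.
Then V_CE = 13 − 13.9×0.68 − 14×0.33 = -1.05 V < 0.2 V — the active assumption fails.
Re-solve with V_CE = 0.2 V. KCL at the emitter: V_E/R_E = (V_BB−0.7−V_E)/R_B + (V_CC−0.2−V_E)/R_C, giving V_E = 4.22 V.
I_C = (V_CC − 0.2 − V_E)/R_C = (12.8 − 4.22)/0.68 = 12.6 mA.
Check: I_B = (6.7 − 4.22)/15 = 0.165 mA, and β·I_B = 16.5 mA > I_C, confirming saturation.

saturation; I_C ≈ 13 mA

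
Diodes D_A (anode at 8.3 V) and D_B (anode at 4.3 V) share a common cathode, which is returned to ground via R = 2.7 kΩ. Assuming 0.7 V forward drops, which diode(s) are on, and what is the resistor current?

Only D_A conducts; I_R ≈ 2.8 mA

Assume both conduct. Then node N would need to be at both 8.3−0.7 = 7.6 V and 4.3−0.7 = 3.6 V, which is impossible.
Assume only D_A conducts: V_N = 8.3 − 0.7 = 7.6 V, so I_R = 7.6/2.7 = 2.81 mA.
Check D_B: its anode-to-cathode voltage is 4.3 − 7.6 = -3.3 V < 0.7 V, so it is off. The assumption is consistent.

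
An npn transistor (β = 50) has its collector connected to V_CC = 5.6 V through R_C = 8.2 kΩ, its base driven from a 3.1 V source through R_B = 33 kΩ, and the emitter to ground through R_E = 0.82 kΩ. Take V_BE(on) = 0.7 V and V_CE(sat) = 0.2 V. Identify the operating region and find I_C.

saturation; I_C ≈ 0.59 mA

Assume active: I_B = (3.1 − 0.7)/(33 + 51×0.82) = 0.0321 mA, I_C = β·I_B = 1.6 mA.
Then V_CE = 5.6 − 1.6×8.2 − 1.64×0.82 = -8.89 V < 0.2 V — the active assumption fails.
Re-solve with V_CE = 0.2 V. KCL at the emitter: V_E/R_E = (V_BB−0.7−V_E)/R_B + (V_CC−0.2−V_E)/R_C, giving V_E = 0.533 V.
I_C = (V_CC − 0.2 − V_E)/R_C = (5.4 − 0.533)/8.2 = 0.594 mA.
Check: I_B = (2.4 − 0.533)/33 = 0.0566 mA, and β·I_B = 2.83 mA > I_C, confirming saturation.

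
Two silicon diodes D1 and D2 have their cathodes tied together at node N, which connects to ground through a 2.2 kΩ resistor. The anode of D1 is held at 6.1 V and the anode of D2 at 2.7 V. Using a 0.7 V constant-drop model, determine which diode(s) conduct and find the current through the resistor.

Only D1 conducts; I_R ≈ 2.5 mA

Assume both conduct. Then node N would need to be at both 6.1−0.7 = 5.4 V and 2.7−0.7 = 2 V, which is impossible.
Assume only D1 conducts: V_N = 6.1 − 0.7 = 5.4 V, so I_R = 5.4/2.2 = 2.45 mA.
Check D2: its anode-to-cathode voltage is 2.7 − 5.4 = -2.7 V < 0.7 V, so it is off. The assumption is consistent.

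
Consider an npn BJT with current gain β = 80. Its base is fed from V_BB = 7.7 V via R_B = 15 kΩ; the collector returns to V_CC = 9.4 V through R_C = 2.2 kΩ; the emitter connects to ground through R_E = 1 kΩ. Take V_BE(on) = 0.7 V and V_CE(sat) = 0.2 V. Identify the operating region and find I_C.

Assume active: I_B = (7.7 − 0.7)/(15 + 81×1) = 0.0729 mA, I_C = β·I_B = 5.83 mA.
Then V_CE = 9.4 − 5.83×2.2 − 5.91×1 = -9.34 V < 0.2 V — the active assumption fails.
Re-solve with V_CE = 0.2 V. KCL at the emitter: V_E/R_E = (V_BB−0.7−V_E)/R_B + (V_CC−0.2−V_E)/R_C, giving V_E = 3.06 V.
I_C = (V_CC − 0.2 − V_E)/R_C = (9.2 − 3.06)/2.2 = 2.79 mA.
Check: I_B = (7 − 3.06)/15 = 0.263 mA, and β·I_B = 21 mA > I_C, confirming saturation.

saturation; I_C ≈ 2.8 mA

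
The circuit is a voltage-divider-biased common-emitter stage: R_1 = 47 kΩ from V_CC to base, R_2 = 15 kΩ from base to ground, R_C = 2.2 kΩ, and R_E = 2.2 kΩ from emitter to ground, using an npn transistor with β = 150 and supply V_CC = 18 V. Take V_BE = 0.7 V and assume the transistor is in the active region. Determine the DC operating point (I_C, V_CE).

I_C ≈ 1.6 mA, V_CE ≈ 11 V

Thevenize the base divider: V_Th = V_CC·R_2/(R_1+R_2) = 18×15/62 = 4.35 V, R_Th = R_1‖R_2 = 11.4 kΩ.
Base-emitter loop: V_Th = I_B·R_Th + V_BE + (β+1)I_B·R_E, so I_B = (4.35 − 0.7) / (11.4 + 151×2.2) = 0.0106 mA.
I_C = β·I_B = 150×0.0106 = 1.6 mA, and I_E = (β+1)I_B = 1.61 mA.
V_CE = V_CC − I_C·R_C − I_E·R_E = 18 − 1.6×2.2 − 1.61×2.2 = 11 V.
V_CE = 11 V > 0.2 V confirms active-region operation.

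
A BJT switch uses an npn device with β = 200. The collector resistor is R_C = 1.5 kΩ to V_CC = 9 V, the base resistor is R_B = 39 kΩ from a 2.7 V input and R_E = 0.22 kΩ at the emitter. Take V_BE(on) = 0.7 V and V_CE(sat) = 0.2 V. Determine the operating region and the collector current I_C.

Assume active. Base-emitter loop: I_B = (V_BB − V_BE)/(R_B + (β+1)R_E) = (2.7 − 0.7)/(39 + 201×0.22) = 0.024 mA.
I_C = β·I_B = 200×0.024 = 4.81 mA.
V_CE = V_CC − I_C·R_C − I_E·R_E = 9 − 4.81×1.5 − 4.83×0.22 = 0.727 V > V_CE(sat), so the active-region assumption holds.

active; I_C ≈ 4.8 mA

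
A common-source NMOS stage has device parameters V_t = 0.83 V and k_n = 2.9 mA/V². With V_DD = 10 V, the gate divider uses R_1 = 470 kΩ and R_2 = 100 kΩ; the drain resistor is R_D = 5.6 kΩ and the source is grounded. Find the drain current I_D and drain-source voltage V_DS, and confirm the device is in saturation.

V_G = V_DD·R_2/(R_1+R_2) = 10×100/570 = 1.75 V. With the source grounded, V_GS = V_G = 1.75 V.
Assume saturation: I_D = (k_n/2)(V_GS − V_t)² = (2.9/2)×(1.75 − 0.83)² = 1.45×0.924² = 1.24 mA.
V_DS = V_DD − I_D·R_D = 10 − 1.24×5.6 = 3.06 V.
Saturation requires V_DS ≥ V_GS − V_t = 0.924 V; 3.06 ≥ 0.924 ✓.

I_D ≈ 1.2 mA, V_DS ≈ 3.1 V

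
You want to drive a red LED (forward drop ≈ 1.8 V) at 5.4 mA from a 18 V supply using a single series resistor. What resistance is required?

The resistor drops V_S − V_D = 18 − 1.8 = 16.2 V at 5.4 mA.
R = 16.2 V / 5.4 mA = 3 kΩ.

R ≈ 3 kΩ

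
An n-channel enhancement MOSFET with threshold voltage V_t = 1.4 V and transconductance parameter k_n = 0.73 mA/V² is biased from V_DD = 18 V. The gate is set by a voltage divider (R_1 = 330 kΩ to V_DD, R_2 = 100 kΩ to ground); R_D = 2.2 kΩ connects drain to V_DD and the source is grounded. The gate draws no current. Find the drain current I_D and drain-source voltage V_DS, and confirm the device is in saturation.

V_G = V_DD·R_2/(R_1+R_2) = 18×100/430 = 4.19 V. With the source grounded, V_GS = V_G = 4.19 V.
Assume saturation: I_D = (k_n/2)(V_GS − V_t)² = (0.73/2)×(4.19 − 1.4)² = 0.365×2.79² = 2.83 mA.
V_DS = V_DD − I_D·R_D = 18 − 2.83×2.2 = 11.8 V.
Saturation requires V_DS ≥ V_GS − V_t = 2.79 V; 11.8 ≥ 2.79 ✓.

I_D ≈ 2.8 mA, V_DS ≈ 12 V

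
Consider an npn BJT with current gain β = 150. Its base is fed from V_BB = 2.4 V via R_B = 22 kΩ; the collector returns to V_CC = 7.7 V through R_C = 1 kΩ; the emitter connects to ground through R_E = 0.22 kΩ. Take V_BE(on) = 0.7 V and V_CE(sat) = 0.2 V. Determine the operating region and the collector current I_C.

Assume active. Base-emitter loop: I_B = (V_BB − V_BE)/(R_B + (β+1)R_E) = (2.4 − 0.7)/(22 + 151×0.22) = 0.0308 mA.
I_C = β·I_B = 150×0.0308 = 4.62 mA.
V_CE = V_CC − I_C·R_C − I_E·R_E = 7.7 − 4.62×1 − 4.65×0.22 = 2.06 V > V_CE(sat), so the active-region assumption holds.

active; I_C ≈ 4.6 mA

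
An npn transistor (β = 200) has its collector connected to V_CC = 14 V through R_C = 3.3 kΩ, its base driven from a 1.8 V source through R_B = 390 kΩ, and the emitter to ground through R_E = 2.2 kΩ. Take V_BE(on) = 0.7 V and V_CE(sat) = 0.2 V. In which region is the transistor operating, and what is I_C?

Assume active. Base-emitter loop: I_B = (V_BB − V_BE)/(R_B + (β+1)R_E) = (1.8 − 0.7)/(390 + 201×2.2) = 0.00132 mA.
I_C = β·I_B = 200×0.00132 = 0.264 mA.
V_CE = V_CC − I_C·R_C − I_E·R_E = 14 − 0.264×3.3 − 0.266×2.2 = 12.5 V > V_CE(sat), so the active-region assumption holds.

active; I_C ≈ 0.26 mA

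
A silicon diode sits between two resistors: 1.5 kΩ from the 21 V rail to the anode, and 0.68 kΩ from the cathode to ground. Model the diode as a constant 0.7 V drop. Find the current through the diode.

I ≈ 9.3 mA

The two resistors are in series with the diode, so KVL gives 21 = I·1.5 + 0.7 + I·0.68.
I = (21 − 0.7) / (1.5 + 0.68) kΩ = 20.3 / 2.18 = 9.31 mA.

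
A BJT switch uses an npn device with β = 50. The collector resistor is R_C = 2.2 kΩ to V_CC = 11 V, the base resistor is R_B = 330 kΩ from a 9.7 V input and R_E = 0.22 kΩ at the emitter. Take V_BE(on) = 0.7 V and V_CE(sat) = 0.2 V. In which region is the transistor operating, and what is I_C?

Assume active. Base-emitter loop: I_B = (V_BB − V_BE)/(R_B + (β+1)R_E) = (9.7 − 0.7)/(330 + 51×0.22) = 0.0264 mA.
I_C = β·I_B = 50×0.0264 = 1.32 mA.
V_CE = V_CC − I_C·R_C − I_E·R_E = 11 − 1.32×2.2 − 1.35×0.22 = 7.8 V > V_CE(sat), so the active-region assumption holds.

active; I_C ≈ 1.3 mA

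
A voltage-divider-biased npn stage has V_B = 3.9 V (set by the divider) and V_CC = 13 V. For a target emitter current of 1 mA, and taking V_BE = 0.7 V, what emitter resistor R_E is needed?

V_E = V_B − V_BE = 3.9 − 0.7 = 3.2 V.
R_E = V_E / I_E = 3.2 / 1 = 3.2 kΩ.

R_E ≈ 3.2 kΩ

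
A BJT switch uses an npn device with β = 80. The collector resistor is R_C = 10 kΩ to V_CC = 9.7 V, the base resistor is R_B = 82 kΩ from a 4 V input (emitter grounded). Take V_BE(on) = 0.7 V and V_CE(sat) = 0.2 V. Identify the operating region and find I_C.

saturation; I_C ≈ 0.95 mA

Assume active: I_B = (4 − 0.7)/82 = 0.0402 mA, giving I_C = β·I_B = 3.22 mA.
But then V_CE = 9.7 − 3.22×10 = -22.5 V < V_CE(sat) = 0.2 V — impossible in the active region.
So the transistor is saturated. With V_CE = 0.2 V, I_C = (V_CC − 0.2)/R_C = 9.5/10 = 0.95 mA.
Check: β·I_B = 3.22 mA > I_C = 0.95 mA, confirming saturation.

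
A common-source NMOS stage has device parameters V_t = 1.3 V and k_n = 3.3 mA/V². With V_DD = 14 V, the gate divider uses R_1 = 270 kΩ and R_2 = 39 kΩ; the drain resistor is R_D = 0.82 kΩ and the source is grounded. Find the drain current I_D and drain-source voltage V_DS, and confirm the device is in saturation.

V_G = V_DD·R_2/(R_1+R_2) = 14×39/309 = 1.77 V. With the source grounded, V_GS = V_G = 1.77 V.
Assume saturation: I_D = (k_n/2)(V_GS − V_t)² = (3.3/2)×(1.77 − 1.3)² = 1.65×0.467² = 0.36 mA.
V_DS = V_DD − I_D·R_D = 14 − 0.36×0.82 = 13.7 V.
Saturation requires V_DS ≥ V_GS − V_t = 0.467 V; 13.7 ≥ 0.467 ✓.

I_D ≈ 0.36 mA, V_DS ≈ 14 V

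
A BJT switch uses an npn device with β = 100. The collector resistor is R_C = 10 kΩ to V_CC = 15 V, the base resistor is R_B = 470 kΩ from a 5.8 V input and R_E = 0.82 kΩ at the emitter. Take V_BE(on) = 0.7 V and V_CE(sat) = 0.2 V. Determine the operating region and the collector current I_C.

Assume active. Base-emitter loop: I_B = (V_BB − V_BE)/(R_B + (β+1)R_E) = (5.8 − 0.7)/(470 + 101×0.82) = 0.00923 mA.
I_C = β·I_B = 100×0.00923 = 0.923 mA.
V_CE = V_CC − I_C·R_C − I_E·R_E = 15 − 0.923×10 − 0.932×0.82 = 5.01 V > V_CE(sat), so the active-region assumption holds.

active; I_C ≈ 0.92 mA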